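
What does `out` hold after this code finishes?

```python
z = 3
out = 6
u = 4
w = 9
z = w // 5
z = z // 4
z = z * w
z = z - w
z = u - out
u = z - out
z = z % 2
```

z = 9//5 = 1
z = 1//4 = 0
z = 0*9 = 0
z = 0-9 = -9
z = 4-6 = -2
u = (-2)-6 = -8
z = (-2)%2 = 0

6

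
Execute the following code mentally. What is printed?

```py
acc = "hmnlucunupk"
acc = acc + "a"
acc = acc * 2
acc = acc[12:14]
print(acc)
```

+ 'a' → 'hmnlucunupka'
repeat ×2 → 'hmnlucunupkahmnlucunupka'
slice [12:14] → 'hm'

hm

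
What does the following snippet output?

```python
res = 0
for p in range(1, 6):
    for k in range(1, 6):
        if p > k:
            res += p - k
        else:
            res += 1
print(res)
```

p=1,k=1: not 1>1, res = 0+1 = 1
p=1,k=2: not 1>2, res = 1+1 = 2
p=1,k=3: not 1>3, res = 2+1 = 3
p=1,k=4: not 1>4, res = 3+1 = 4
p=1,k=5: not 1>5, res = 4+1 = 5
p=2,k=1: 2>1, res = 5+1 = 6
p=2,k=2: not 2>2, res = 6+1 = 7
p=2,k=3: not 2>3, res = 7+1 = 8
p=2,k=4: not 2>4, res = 8+1 = 9
p=2,k=5: not 2>5, res = 9+1 = 10
p=3,k=1: 3>1, res = 10+2 = 12
p=3,k=2: 3>2, res = 12+1 = 13
p=3,k=3: not 3>3, res = 13+1 = 14
p=3,k=4: not 3>4, res = 14+1 = 15
p=3,k=5: not 3>5, res = 15+1 = 16
p=4,k=1: 4>1, res = 16+3 = 19
p=4,k=2: 4>2, res = 19+2 = 21
p=4,k=3: 4>3, res = 21+1 = 22
p=4,k=4: not 4>4, res = 22+1 = 23
p=4,k=5: not 4>5, res = 23+1 = 24
p=5,k=1: 5>1, res = 24+4 = 28
p=5,k=2: 5>2, res = 28+3 = 31
p=5,k=3: 5>3, res = 31+2 = 33
p=5,k=4: 5>4, res = 33+1 = 34
p=5,k=5: not 5>5, res = 34+1 = 35

35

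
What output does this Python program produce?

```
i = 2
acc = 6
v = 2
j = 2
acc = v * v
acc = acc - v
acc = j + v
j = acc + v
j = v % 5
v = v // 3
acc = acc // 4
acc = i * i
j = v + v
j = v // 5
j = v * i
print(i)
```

acc = 2*2 = 4
acc = 4-2 = 2
acc = 2+2 = 4
j = 4+2 = 6
j = 2%5 = 2
v = 2//3 = 0
acc = 4//4 = 1
acc = 2*2 = 4
j = 0+0 = 0
j = 0//5 = 0
j = 0*2 = 0

2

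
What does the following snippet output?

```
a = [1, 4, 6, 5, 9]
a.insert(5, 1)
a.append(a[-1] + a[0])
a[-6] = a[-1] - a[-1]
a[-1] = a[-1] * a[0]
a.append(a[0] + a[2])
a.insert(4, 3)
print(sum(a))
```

34

insert 1 at 5 → [1, 4, 6, 5, 9, 1]
append a[-1]+a[0] = 1+1 = 2 → [1, 4, 6, 5, 9, 1, 2]
a[-6] = a[-1]-a[-1] = 2-2 = 0 → [1, 0, 6, 5, 9, 1, 2]
a[-1] = a[-1]*a[0] = 2*1 = 2 → [1, 0, 6, 5, 9, 1, 2]
append a[0]+a[2] = 1+6 = 7 → [1, 0, 6, 5, 9, 1, 2, 7]
insert 3 at 4 → [1, 0, 6, 5, 3, 9, 1, 2, 7]
sum = 34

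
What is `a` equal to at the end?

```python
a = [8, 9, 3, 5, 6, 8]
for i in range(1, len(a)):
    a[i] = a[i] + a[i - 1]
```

[8, 17, 20, 25, 31, 39]

i=1: a[1] = 9+8 = 17 → [8, 17, 3, 5, 6, 8]
i=2: a[2] = 3+17 = 20 → [8, 17, 20, 5, 6, 8]
i=3: a[3] = 5+20 = 25 → [8, 17, 20, 25, 6, 8]
i=4: a[4] = 6+25 = 31 → [8, 17, 20, 25, 31, 8]
i=5: a[5] = 8+31 = 39 → [8, 17, 20, 25, 31, 39]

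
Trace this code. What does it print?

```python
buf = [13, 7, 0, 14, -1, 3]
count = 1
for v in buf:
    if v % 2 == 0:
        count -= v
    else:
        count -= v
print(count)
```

v=13: not even, count = 1-13 = -12
v=7: not even, count = (-12)-7 = -19
v=0: even, count = (-19)-0 = -19
v=14: even, count = (-19)-14 = -33
v=-1: not even, count = (-33)-(-1) = -32
v=3: not even, count = (-32)-3 = -35

-35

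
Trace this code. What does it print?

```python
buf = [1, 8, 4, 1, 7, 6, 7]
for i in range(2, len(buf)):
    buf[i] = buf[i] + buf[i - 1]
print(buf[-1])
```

33

i=2: buf[2] = 4+8 = 12 → [1, 8, 12, 1, 7, 6, 7]
i=3: buf[3] = 1+12 = 13 → [1, 8, 12, 13, 7, 6, 7]
i=4: buf[4] = 7+13 = 20 → [1, 8, 12, 13, 20, 6, 7]
i=5: buf[5] = 6+20 = 26 → [1, 8, 12, 13, 20, 26, 7]
i=6: buf[6] = 7+26 = 33 → [1, 8, 12, 13, 20, 26, 33]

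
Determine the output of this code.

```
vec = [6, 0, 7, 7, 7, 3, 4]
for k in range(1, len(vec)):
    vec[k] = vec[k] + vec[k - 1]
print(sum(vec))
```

k=1: vec[1] = 0+6 = 6 → [6, 6, 7, 7, 7, 3, 4]
k=2: vec[2] = 7+6 = 13 → [6, 6, 13, 7, 7, 3, 4]
k=3: vec[3] = 7+13 = 20 → [6, 6, 13, 20, 7, 3, 4]
k=4: vec[4] = 7+20 = 27 → [6, 6, 13, 20, 27, 3, 4]
k=5: vec[5] = 3+27 = 30 → [6, 6, 13, 20, 27, 30, 4]
k=6: vec[6] = 4+30 = 34 → [6, 6, 13, 20, 27, 30, 34]
sum = 136

136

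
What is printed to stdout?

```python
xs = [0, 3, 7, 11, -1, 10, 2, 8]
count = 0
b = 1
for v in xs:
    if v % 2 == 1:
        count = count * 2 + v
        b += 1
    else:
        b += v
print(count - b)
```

v=0: not odd; b=1
v=3: odd, count = 0*2+3 = 3; b=2
v=7: odd, count = 3*2+7 = 13; b=3
v=11: odd, count = 13*2+11 = 37; b=4
v=-1: odd, count = 37*2+(-1) = 73; b=5
v=10: not odd; b=15
v=2: not odd; b=17
v=8: not odd; b=25
count-b = 73-25 = 48

48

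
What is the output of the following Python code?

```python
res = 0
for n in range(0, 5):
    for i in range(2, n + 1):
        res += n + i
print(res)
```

n=2,i=2: res = 0+4 = 4
n=3,i=2: res = 4+5 = 9
n=3,i=3: res = 9+6 = 15
n=4,i=2: res = 15+6 = 21
n=4,i=3: res = 21+7 = 28
n=4,i=4: res = 28+8 = 36

36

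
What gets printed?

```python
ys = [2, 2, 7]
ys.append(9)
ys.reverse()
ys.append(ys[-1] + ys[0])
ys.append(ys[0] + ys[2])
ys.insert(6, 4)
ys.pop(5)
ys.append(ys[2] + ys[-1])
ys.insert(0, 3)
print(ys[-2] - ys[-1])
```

-2

append 9 → [2, 2, 7, 9]
reverse → [9, 7, 2, 2]
append ys[-1]+ys[0] = 2+9 = 11 → [9, 7, 2, 2, 11]
append ys[0]+ys[2] = 9+2 = 11 → [9, 7, 2, 2, 11, 11]
insert 4 at 6 → [9, 7, 2, 2, 11, 11, 4]
pop(5) removes 11 → [9, 7, 2, 2, 11, 4]
append ys[2]+ys[-1] = 2+4 = 6 → [9, 7, 2, 2, 11, 4, 6]
insert 3 at 0 → [3, 9, 7, 2, 2, 11, 4, 6]
ys[-2]-ys[-1] = 4-6 = -2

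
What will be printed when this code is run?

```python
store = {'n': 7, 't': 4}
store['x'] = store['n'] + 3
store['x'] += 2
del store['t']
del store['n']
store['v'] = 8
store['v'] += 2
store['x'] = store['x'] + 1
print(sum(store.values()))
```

23

store['x'] = store['n']+3 = 10 → {'n': 7, 't': 4, 'x': 10}
store['x'] = 10+2 = 12 → {'n': 7, 't': 4, 'x': 12}
del 't' → {'n': 7, 'x': 12}
del 'n' → {'x': 12}
store['v'] = 8 → {'x': 12, 'v': 8}
store['v'] = 8+2 = 10 → {'x': 12, 'v': 10}
store['x'] = store['x']+1 = 13 → {'x': 13, 'v': 10}
sum of values = 23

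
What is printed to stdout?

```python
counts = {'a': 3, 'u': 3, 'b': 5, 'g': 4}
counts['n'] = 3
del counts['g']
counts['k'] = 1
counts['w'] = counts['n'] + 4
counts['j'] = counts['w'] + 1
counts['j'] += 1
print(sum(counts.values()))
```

counts['n'] = 3 → {'a': 3, 'u': 3, 'b': 5, 'g': 4, 'n': 3}
del 'g' → {'a': 3, 'u': 3, 'b': 5, 'n': 3}
counts['k'] = 1 → {'a': 3, 'u': 3, 'b': 5, 'n': 3, 'k': 1}
counts['w'] = counts['n']+4 = 7 → {'a': 3, 'u': 3, 'b': 5, 'n': 3, 'k': 1, 'w': 7}
counts['j'] = counts['w']+1 = 8 → {'a': 3, 'u': 3, 'b': 5, 'n': 3, 'k': 1, 'w': 7, 'j': 8}
counts['j'] = 8+1 = 9 → {'a': 3, 'u': 3, 'b': 5, 'n': 3, 'k': 1, 'w': 7, 'j': 9}
sum of values = 31

31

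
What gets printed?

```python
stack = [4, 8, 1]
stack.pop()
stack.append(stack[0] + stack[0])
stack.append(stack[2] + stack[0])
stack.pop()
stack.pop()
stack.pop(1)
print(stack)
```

pop() removes 1 → [4, 8]
append stack[0]+stack[0] = 4+4 = 8 → [4, 8, 8]
append stack[2]+stack[0] = 8+4 = 12 → [4, 8, 8, 12]
pop() removes 12 → [4, 8, 8]
pop() removes 8 → [4, 8]
pop(1) removes 8 → [4]

[4]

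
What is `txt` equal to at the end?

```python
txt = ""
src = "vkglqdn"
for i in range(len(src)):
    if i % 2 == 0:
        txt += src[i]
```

'vgqn'

i=0: add 'v' → 'v'
i=1: skip
i=2: add 'g' → 'vg'
i=3: skip
i=4: add 'q' → 'vgq'
i=5: skip
i=6: add 'n' → 'vgqn'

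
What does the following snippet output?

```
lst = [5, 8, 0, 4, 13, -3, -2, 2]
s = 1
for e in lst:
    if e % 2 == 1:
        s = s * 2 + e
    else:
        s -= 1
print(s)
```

37

e=5: odd, s = 1*2+5 = 7
e=8: not odd, s = 7-1 = 6
e=0: not odd, s = 6-1 = 5
e=4: not odd, s = 5-1 = 4
e=13: odd, s = 4*2+13 = 21
e=-3: odd, s = 21*2+(-3) = 39
e=-2: not odd, s = 39-1 = 38
e=2: not odd, s = 38-1 = 37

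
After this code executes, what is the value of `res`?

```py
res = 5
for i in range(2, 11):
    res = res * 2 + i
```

i=2: res = 5*2+2 = 12
i=3: res = 12*2+3 = 27
i=4: res = 27*2+4 = 58
i=5: res = 58*2+5 = 121
i=6: res = 121*2+6 = 248
i=7: res = 248*2+7 = 503
i=8: res = 503*2+8 = 1014
i=9: res = 1014*2+9 = 2037
i=10: res = 2037*2+10 = 4084

4084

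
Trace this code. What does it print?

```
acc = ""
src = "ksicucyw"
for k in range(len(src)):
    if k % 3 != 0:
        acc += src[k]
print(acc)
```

k=0: skip
k=1: add 's' → 's'
k=2: add 'i' → 'si'
k=3: skip
k=4: add 'u' → 'siu'
k=5: add 'c' → 'siuc'
k=6: skip
k=7: add 'w' → 'siucw'

siucw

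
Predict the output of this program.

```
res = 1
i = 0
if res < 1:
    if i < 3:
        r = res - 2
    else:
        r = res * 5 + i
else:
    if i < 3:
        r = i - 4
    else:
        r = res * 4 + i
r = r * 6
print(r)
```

-24

res=1, i=0
res < 1 is False; i < 3 is True
→ r = i - 4 = -4
r = (-4)*6 = -24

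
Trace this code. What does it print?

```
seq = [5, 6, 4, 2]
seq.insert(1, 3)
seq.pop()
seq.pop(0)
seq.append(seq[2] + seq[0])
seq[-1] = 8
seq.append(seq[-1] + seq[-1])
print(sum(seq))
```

37

insert 3 at 1 → [5, 3, 6, 4, 2]
pop() removes 2 → [5, 3, 6, 4]
pop(0) removes 5 → [3, 6, 4]
append seq[2]+seq[0] = 4+3 = 7 → [3, 6, 4, 7]
seq[-1] = 8 → [3, 6, 4, 8]
append seq[-1]+seq[-1] = 8+8 = 16 → [3, 6, 4, 8, 16]
sum = 37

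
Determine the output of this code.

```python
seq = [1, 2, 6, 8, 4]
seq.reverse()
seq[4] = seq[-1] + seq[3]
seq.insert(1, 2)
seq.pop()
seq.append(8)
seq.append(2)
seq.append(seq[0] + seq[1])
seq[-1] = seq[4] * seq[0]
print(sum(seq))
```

reverse → [4, 8, 6, 2, 1]
seq[4] = seq[-1]+seq[3] = 1+2 = 3 → [4, 8, 6, 2, 3]
insert 2 at 1 → [4, 2, 8, 6, 2, 3]
pop() removes 3 → [4, 2, 8, 6, 2]
append 8 → [4, 2, 8, 6, 2, 8]
append 2 → [4, 2, 8, 6, 2, 8, 2]
append seq[0]+seq[1] = 4+2 = 6 → [4, 2, 8, 6, 2, 8, 2, 6]
seq[-1] = seq[4]*seq[0] = 2*4 = 8 → [4, 2, 8, 6, 2, 8, 2, 8]
sum = 40

40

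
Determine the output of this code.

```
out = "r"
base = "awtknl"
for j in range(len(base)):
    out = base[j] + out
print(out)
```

j=0: prepend 'a' → 'ar'
j=1: prepend 'w' → 'war'
j=2: prepend 't' → 'twar'
j=3: prepend 'k' → 'ktwar'
j=4: prepend 'n' → 'nktwar'
j=5: prepend 'l' → 'lnktwar'

lnktwar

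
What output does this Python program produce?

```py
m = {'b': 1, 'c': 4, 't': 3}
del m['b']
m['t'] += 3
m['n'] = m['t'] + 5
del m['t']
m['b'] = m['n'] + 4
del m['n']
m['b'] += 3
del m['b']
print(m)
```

del 'b' → {'c': 4, 't': 3}
m['t'] = 3+3 = 6 → {'c': 4, 't': 6}
m['n'] = m['t']+5 = 11 → {'c': 4, 't': 6, 'n': 11}
del 't' → {'c': 4, 'n': 11}
m['b'] = m['n']+4 = 15 → {'c': 4, 'n': 11, 'b': 15}
del 'n' → {'c': 4, 'b': 15}
m['b'] = 15+3 = 18 → {'c': 4, 'b': 18}
del 'b' → {'c': 4}

{'c': 4}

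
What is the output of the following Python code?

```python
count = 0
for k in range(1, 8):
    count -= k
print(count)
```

-28

k=1: count = 0-1 = -1
k=2: count = (-1)-2 = -3
k=3: count = (-3)-3 = -6
k=4: count = (-6)-4 = -10
k=5: count = (-10)-5 = -15
k=6: count = (-15)-6 = -21
k=7: count = (-21)-7 = -28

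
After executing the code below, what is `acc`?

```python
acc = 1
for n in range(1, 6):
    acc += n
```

n=1: acc = 1+1 = 2
n=2: acc = 2+2 = 4
n=3: acc = 4+3 = 7
n=4: acc = 7+4 = 11
n=5: acc = 11+5 = 16

16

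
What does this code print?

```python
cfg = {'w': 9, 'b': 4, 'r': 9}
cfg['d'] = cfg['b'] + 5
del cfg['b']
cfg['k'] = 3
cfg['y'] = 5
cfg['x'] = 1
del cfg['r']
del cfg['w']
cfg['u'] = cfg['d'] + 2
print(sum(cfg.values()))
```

29

cfg['d'] = cfg['b']+5 = 9 → {'w': 9, 'b': 4, 'r': 9, 'd': 9}
del 'b' → {'w': 9, 'r': 9, 'd': 9}
cfg['k'] = 3 → {'w': 9, 'r': 9, 'd': 9, 'k': 3}
cfg['y'] = 5 → {'w': 9, 'r': 9, 'd': 9, 'k': 3, 'y': 5}
cfg['x'] = 1 → {'w': 9, 'r': 9, 'd': 9, 'k': 3, 'y': 5, 'x': 1}
del 'r' → {'w': 9, 'd': 9, 'k': 3, 'y': 5, 'x': 1}
del 'w' → {'d': 9, 'k': 3, 'y': 5, 'x': 1}
cfg['u'] = cfg['d']+2 = 11 → {'d': 9, 'k': 3, 'y': 5, 'x': 1, 'u': 11}
sum of values = 29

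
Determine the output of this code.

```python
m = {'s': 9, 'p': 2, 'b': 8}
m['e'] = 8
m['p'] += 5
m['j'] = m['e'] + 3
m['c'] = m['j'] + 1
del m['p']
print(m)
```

{'s': 9, 'b': 8, 'e': 8, 'j': 11, 'c': 12}

m['e'] = 8 → {'s': 9, 'p': 2, 'b': 8, 'e': 8}
m['p'] = 2+5 = 7 → {'s': 9, 'p': 7, 'b': 8, 'e': 8}
m['j'] = m['e']+3 = 11 → {'s': 9, 'p': 7, 'b': 8, 'e': 8, 'j': 11}
m['c'] = m['j']+1 = 12 → {'s': 9, 'p': 7, 'b': 8, 'e': 8, 'j': 11, 'c': 12}
del 'p' → {'s': 9, 'b': 8, 'e': 8, 'j': 11, 'c': 12}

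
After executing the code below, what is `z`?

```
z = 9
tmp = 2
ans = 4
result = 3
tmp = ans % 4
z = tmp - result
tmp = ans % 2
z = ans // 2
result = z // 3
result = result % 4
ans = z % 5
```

tmp = 4%4 = 0
z = 0-3 = -3
tmp = 4%2 = 0
z = 4//2 = 2
result = 2//3 = 0
result = 0%4 = 0
ans = 2%5 = 2

2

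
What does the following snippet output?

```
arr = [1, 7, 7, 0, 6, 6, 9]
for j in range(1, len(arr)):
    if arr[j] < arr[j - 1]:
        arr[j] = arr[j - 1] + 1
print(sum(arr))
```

53

j=1: 7>=1, unchanged → [1, 7, 7, 0, 6, 6, 9]
j=2: 7>=7, unchanged → [1, 7, 7, 0, 6, 6, 9]
j=3: 0<7, arr[3] = 7+1 = 8 → [1, 7, 7, 8, 6, 6, 9]
j=4: 6<8, arr[4] = 8+1 = 9 → [1, 7, 7, 8, 9, 6, 9]
j=5: 6<9, arr[5] = 9+1 = 10 → [1, 7, 7, 8, 9, 10, 9]
j=6: 9<10, arr[6] = 10+1 = 11 → [1, 7, 7, 8, 9, 10, 11]
sum = 53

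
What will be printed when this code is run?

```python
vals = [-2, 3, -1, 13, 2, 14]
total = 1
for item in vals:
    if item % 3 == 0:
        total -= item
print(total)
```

item=-2: not %3==0
item=3: %3==0, total = 1-3 = -2
item=-1: not %3==0
item=13: not %3==0
item=2: not %3==0
item=14: not %3==0

-2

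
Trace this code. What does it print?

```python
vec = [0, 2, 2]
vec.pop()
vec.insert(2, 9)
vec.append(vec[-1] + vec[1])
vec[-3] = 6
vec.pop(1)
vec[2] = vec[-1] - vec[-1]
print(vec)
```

pop() removes 2 → [0, 2]
insert 9 at 2 → [0, 2, 9]
append vec[-1]+vec[1] = 9+2 = 11 → [0, 2, 9, 11]
vec[-3] = 6 → [0, 6, 9, 11]
pop(1) removes 6 → [0, 9, 11]
vec[2] = vec[-1]-vec[-1] = 11-11 = 0 → [0, 9, 0]

[0, 9, 0]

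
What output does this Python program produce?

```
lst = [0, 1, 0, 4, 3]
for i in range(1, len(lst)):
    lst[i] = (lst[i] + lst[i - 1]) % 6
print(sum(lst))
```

9

i=1: lst[1] = (1+0)%6 = 1 → [0, 1, 0, 4, 3]
i=2: lst[2] = (0+1)%6 = 1 → [0, 1, 1, 4, 3]
i=3: lst[3] = (4+1)%6 = 5 → [0, 1, 1, 5, 3]
i=4: lst[4] = (3+5)%6 = 2 → [0, 1, 1, 5, 2]
sum = 9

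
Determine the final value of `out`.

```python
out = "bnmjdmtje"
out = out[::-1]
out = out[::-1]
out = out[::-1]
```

'ejtmdjmnb'

reverse → 'ejtmdjmnb'
reverse → 'bnmjdmtje'
reverse → 'ejtmdjmnb'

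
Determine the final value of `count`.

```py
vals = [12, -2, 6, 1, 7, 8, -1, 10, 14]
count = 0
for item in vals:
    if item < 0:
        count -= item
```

3

item=12: not <0
item=-2: <0, count = 0-(-2) = 2
item=6: not <0
item=1: not <0
item=7: not <0
item=8: not <0
item=-1: <0, count = 2-(-1) = 3
item=10: not <0
item=14: not <0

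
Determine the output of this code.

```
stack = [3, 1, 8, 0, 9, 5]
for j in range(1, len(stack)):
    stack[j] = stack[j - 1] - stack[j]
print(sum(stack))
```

j=1: stack[1] = 3-1 = 2 → [3, 2, 8, 0, 9, 5]
j=2: stack[2] = 2-8 = -6 → [3, 2, -6, 0, 9, 5]
j=3: stack[3] = (-6)-0 = -6 → [3, 2, -6, -6, 9, 5]
j=4: stack[4] = (-6)-9 = -15 → [3, 2, -6, -6, -15, 5]
j=5: stack[5] = (-15)-5 = -20 → [3, 2, -6, -6, -15, -20]
sum = -42

-42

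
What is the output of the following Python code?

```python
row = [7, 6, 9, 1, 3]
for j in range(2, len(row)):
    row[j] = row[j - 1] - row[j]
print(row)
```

j=2: row[2] = 6-9 = -3 → [7, 6, -3, 1, 3]
j=3: row[3] = (-3)-1 = -4 → [7, 6, -3, -4, 3]
j=4: row[4] = (-4)-3 = -7 → [7, 6, -3, -4, -7]

[7, 6, -3, -4, -7]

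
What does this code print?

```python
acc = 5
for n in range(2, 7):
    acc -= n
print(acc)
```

-15

n=2: acc = 5-2 = 3
n=3: acc = 3-3 = 0
n=4: acc = 0-4 = -4
n=5: acc = (-4)-5 = -9
n=6: acc = (-9)-6 = -15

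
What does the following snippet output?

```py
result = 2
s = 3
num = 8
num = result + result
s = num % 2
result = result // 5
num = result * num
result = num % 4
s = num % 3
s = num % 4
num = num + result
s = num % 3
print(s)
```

num = 2+2 = 4
s = 4%2 = 0
result = 2//5 = 0
num = 0*4 = 0
result = 0%4 = 0
s = 0%3 = 0
s = 0%4 = 0
num = 0+0 = 0
s = 0%3 = 0

0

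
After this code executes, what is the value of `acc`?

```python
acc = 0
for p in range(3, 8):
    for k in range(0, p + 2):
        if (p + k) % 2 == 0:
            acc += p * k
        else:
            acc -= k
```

p=3,k=0: odd sum, acc = 0-0 = 0
p=3,k=1: even sum, acc = 0+3 = 3
p=3,k=2: odd sum, acc = 3-2 = 1
p=3,k=3: even sum, acc = 1+9 = 10
p=3,k=4: odd sum, acc = 10-4 = 6
p=4,k=0: even sum, acc = 6+0 = 6
p=4,k=1: odd sum, acc = 6-1 = 5
p=4,k=2: even sum, acc = 5+8 = 13
p=4,k=3: odd sum, acc = 13-3 = 10
p=4,k=4: even sum, acc = 10+16 = 26
p=4,k=5: odd sum, acc = 26-5 = 21
p=5,k=0: odd sum, acc = 21-0 = 21
p=5,k=1: even sum, acc = 21+5 = 26
p=5,k=2: odd sum, acc = 26-2 = 24
p=5,k=3: even sum, acc = 24+15 = 39
p=5,k=4: odd sum, acc = 39-4 = 35
p=5,k=5: even sum, acc = 35+25 = 60
p=5,k=6: odd sum, acc = 60-6 = 54
p=6,k=0: even sum, acc = 54+0 = 54
p=6,k=1: odd sum, acc = 54-1 = 53
p=6,k=2: even sum, acc = 53+12 = 65
p=6,k=3: odd sum, acc = 65-3 = 62
p=6,k=4: even sum, acc = 62+24 = 86
p=6,k=5: odd sum, acc = 86-5 = 81
p=6,k=6: even sum, acc = 81+36 = 117
p=6,k=7: odd sum, acc = 117-7 = 110
p=7,k=0: odd sum, acc = 110-0 = 110
p=7,k=1: even sum, acc = 110+7 = 117
p=7,k=2: odd sum, acc = 117-2 = 115
p=7,k=3: even sum, acc = 115+21 = 136
p=7,k=4: odd sum, acc = 136-4 = 132
p=7,k=5: even sum, acc = 132+35 = 167
p=7,k=6: odd sum, acc = 167-6 = 161
p=7,k=7: even sum, acc = 161+49 = 210
p=7,k=8: odd sum, acc = 210-8 = 202

202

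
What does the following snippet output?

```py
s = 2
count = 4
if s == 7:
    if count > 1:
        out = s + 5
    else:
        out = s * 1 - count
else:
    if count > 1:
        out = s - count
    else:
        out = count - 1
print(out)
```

s=2, count=4
s == 7 is False; count > 1 is True
→ out = s - count = -2

-2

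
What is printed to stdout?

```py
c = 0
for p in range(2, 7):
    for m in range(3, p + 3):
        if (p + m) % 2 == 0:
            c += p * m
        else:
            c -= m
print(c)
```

215

p=2,m=3: odd sum, c = 0-3 = -3
p=2,m=4: even sum, c = (-3)+8 = 5
p=3,m=3: even sum, c = 5+9 = 14
p=3,m=4: odd sum, c = 14-4 = 10
p=3,m=5: even sum, c = 10+15 = 25
p=4,m=3: odd sum, c = 25-3 = 22
p=4,m=4: even sum, c = 22+16 = 38
p=4,m=5: odd sum, c = 38-5 = 33
p=4,m=6: even sum, c = 33+24 = 57
p=5,m=3: even sum, c = 57+15 = 72
p=5,m=4: odd sum, c = 72-4 = 68
p=5,m=5: even sum, c = 68+25 = 93
p=5,m=6: odd sum, c = 93-6 = 87
p=5,m=7: even sum, c = 87+35 = 122
p=6,m=3: odd sum, c = 122-3 = 119
p=6,m=4: even sum, c = 119+24 = 143
p=6,m=5: odd sum, c = 143-5 = 138
p=6,m=6: even sum, c = 138+36 = 174
p=6,m=7: odd sum, c = 174-7 = 167
p=6,m=8: even sum, c = 167+48 = 215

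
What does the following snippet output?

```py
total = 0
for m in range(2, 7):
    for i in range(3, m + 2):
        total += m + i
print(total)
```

m=2,i=3: total = 0+5 = 5
m=3,i=3: total = 5+6 = 11
m=3,i=4: total = 11+7 = 18
m=4,i=3: total = 18+7 = 25
m=4,i=4: total = 25+8 = 33
m=4,i=5: total = 33+9 = 42
m=5,i=3: total = 42+8 = 50
m=5,i=4: total = 50+9 = 59
m=5,i=5: total = 59+10 = 69
m=5,i=6: total = 69+11 = 80
m=6,i=3: total = 80+9 = 89
m=6,i=4: total = 89+10 = 99
m=6,i=5: total = 99+11 = 110
m=6,i=6: total = 110+12 = 122
m=6,i=7: total = 122+13 = 135

135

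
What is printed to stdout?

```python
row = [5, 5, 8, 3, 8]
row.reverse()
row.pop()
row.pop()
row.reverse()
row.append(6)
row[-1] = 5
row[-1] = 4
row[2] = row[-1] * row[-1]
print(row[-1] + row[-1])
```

8

reverse → [8, 3, 8, 5, 5]
pop() removes 5 → [8, 3, 8, 5]
pop() removes 5 → [8, 3, 8]
reverse → [8, 3, 8]
append 6 → [8, 3, 8, 6]
row[-1] = 5 → [8, 3, 8, 5]
row[-1] = 4 → [8, 3, 8, 4]
row[2] = row[-1]*row[-1] = 4*4 = 16 → [8, 3, 16, 4]
row[-1]+row[-1] = 4+4 = 8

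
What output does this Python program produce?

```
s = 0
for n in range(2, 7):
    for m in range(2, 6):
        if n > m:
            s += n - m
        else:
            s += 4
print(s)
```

60

n=2,m=2: not 2>2, s = 0+4 = 4
n=2,m=3: not 2>3, s = 4+4 = 8
n=2,m=4: not 2>4, s = 8+4 = 12
n=2,m=5: not 2>5, s = 12+4 = 16
n=3,m=2: 3>2, s = 16+1 = 17
n=3,m=3: not 3>3, s = 17+4 = 21
n=3,m=4: not 3>4, s = 21+4 = 25
n=3,m=5: not 3>5, s = 25+4 = 29
n=4,m=2: 4>2, s = 29+2 = 31
n=4,m=3: 4>3, s = 31+1 = 32
n=4,m=4: not 4>4, s = 32+4 = 36
n=4,m=5: not 4>5, s = 36+4 = 40
n=5,m=2: 5>2, s = 40+3 = 43
n=5,m=3: 5>3, s = 43+2 = 45
n=5,m=4: 5>4, s = 45+1 = 46
n=5,m=5: not 5>5, s = 46+4 = 50
n=6,m=2: 6>2, s = 50+4 = 54
n=6,m=3: 6>3, s = 54+3 = 57
n=6,m=4: 6>4, s = 57+2 = 59
n=6,m=5: 6>5, s = 59+1 = 60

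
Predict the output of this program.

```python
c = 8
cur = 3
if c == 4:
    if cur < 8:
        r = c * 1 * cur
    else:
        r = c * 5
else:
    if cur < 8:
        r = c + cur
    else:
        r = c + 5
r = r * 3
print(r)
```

c=8, cur=3
c == 4 is False; cur < 8 is True
→ r = c + cur = 11
r = 11*3 = 33

33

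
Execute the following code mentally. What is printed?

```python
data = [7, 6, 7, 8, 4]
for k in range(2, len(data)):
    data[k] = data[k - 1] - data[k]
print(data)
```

k=2: data[2] = 6-7 = -1 → [7, 6, -1, 8, 4]
k=3: data[3] = (-1)-8 = -9 → [7, 6, -1, -9, 4]
k=4: data[4] = (-9)-4 = -13 → [7, 6, -1, -9, -13]

[7, 6, -1, -9, -13]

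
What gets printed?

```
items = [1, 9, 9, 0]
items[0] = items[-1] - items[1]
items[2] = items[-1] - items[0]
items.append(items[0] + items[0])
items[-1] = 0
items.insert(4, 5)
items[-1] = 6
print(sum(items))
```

20

items[0] = items[-1]-items[1] = 0-9 = -9 → [-9, 9, 9, 0]
items[2] = items[-1]-items[0] = 0-(-9) = 9 → [-9, 9, 9, 0]
append items[0]+items[0] = (-9)+(-9) = -18 → [-9, 9, 9, 0, -18]
items[-1] = 0 → [-9, 9, 9, 0, 0]
insert 5 at 4 → [-9, 9, 9, 0, 5, 0]
items[-1] = 6 → [-9, 9, 9, 0, 5, 6]
sum = 20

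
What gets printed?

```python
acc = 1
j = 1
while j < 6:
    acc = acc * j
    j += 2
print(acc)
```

j=1: acc = 1*1 = 1
j=3: acc = 1*3 = 3
j=5: acc = 3*5 = 15

15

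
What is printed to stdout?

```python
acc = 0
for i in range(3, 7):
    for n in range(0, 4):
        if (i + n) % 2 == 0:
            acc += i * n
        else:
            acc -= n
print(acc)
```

i=3,n=0: odd sum, acc = 0-0 = 0
i=3,n=1: even sum, acc = 0+3 = 3
i=3,n=2: odd sum, acc = 3-2 = 1
i=3,n=3: even sum, acc = 1+9 = 10
i=4,n=0: even sum, acc = 10+0 = 10
i=4,n=1: odd sum, acc = 10-1 = 9
i=4,n=2: even sum, acc = 9+8 = 17
i=4,n=3: odd sum, acc = 17-3 = 14
i=5,n=0: odd sum, acc = 14-0 = 14
i=5,n=1: even sum, acc = 14+5 = 19
i=5,n=2: odd sum, acc = 19-2 = 17
i=5,n=3: even sum, acc = 17+15 = 32
i=6,n=0: even sum, acc = 32+0 = 32
i=6,n=1: odd sum, acc = 32-1 = 31
i=6,n=2: even sum, acc = 31+12 = 43
i=6,n=3: odd sum, acc = 43-3 = 40

40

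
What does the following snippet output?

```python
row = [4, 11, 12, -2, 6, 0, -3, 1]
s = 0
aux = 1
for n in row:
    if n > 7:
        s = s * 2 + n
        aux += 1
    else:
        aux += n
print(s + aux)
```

43

n=4: not >7; aux=5
n=11: >7, s = 0*2+11 = 11; aux=6
n=12: >7, s = 11*2+12 = 34; aux=7
n=-2: not >7; aux=5
n=6: not >7; aux=11
n=0: not >7; aux=11
n=-3: not >7; aux=8
n=1: not >7; aux=9
s+aux = 34+9 = 43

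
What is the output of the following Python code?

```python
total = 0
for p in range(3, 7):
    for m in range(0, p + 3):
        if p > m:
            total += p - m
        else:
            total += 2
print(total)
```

p=3,m=0: 3>0, total = 0+3 = 3
p=3,m=1: 3>1, total = 3+2 = 5
p=3,m=2: 3>2, total = 5+1 = 6
p=3,m=3: not 3>3, total = 6+2 = 8
p=3,m=4: not 3>4, total = 8+2 = 10
p=3,m=5: not 3>5, total = 10+2 = 12
p=4,m=0: 4>0, total = 12+4 = 16
p=4,m=1: 4>1, total = 16+3 = 19
p=4,m=2: 4>2, total = 19+2 = 21
p=4,m=3: 4>3, total = 21+1 = 22
p=4,m=4: not 4>4, total = 22+2 = 24
p=4,m=5: not 4>5, total = 24+2 = 26
p=4,m=6: not 4>6, total = 26+2 = 28
p=5,m=0: 5>0, total = 28+5 = 33
p=5,m=1: 5>1, total = 33+4 = 37
p=5,m=2: 5>2, total = 37+3 = 40
p=5,m=3: 5>3, total = 40+2 = 42
p=5,m=4: 5>4, total = 42+1 = 43
p=5,m=5: not 5>5, total = 43+2 = 45
p=5,m=6: not 5>6, total = 45+2 = 47
p=5,m=7: not 5>7, total = 47+2 = 49
p=6,m=0: 6>0, total = 49+6 = 55
p=6,m=1: 6>1, total = 55+5 = 60
p=6,m=2: 6>2, total = 60+4 = 64
p=6,m=3: 6>3, total = 64+3 = 67
p=6,m=4: 6>4, total = 67+2 = 69
p=6,m=5: 6>5, total = 69+1 = 70
p=6,m=6: not 6>6, total = 70+2 = 72
p=6,m=7: not 6>7, total = 72+2 = 74
p=6,m=8: not 6>8, total = 74+2 = 76

76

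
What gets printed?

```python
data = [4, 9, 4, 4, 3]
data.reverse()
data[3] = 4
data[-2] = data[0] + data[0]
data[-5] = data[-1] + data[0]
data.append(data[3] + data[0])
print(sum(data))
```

reverse → [3, 4, 4, 9, 4]
data[3] = 4 → [3, 4, 4, 4, 4]
data[-2] = data[0]+data[0] = 3+3 = 6 → [3, 4, 4, 6, 4]
data[-5] = data[-1]+data[0] = 4+3 = 7 → [7, 4, 4, 6, 4]
append data[3]+data[0] = 6+7 = 13 → [7, 4, 4, 6, 4, 13]
sum = 38

38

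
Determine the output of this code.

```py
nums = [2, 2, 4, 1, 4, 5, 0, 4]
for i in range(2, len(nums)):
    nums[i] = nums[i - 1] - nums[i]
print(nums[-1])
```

i=2: nums[2] = 2-4 = -2 → [2, 2, -2, 1, 4, 5, 0, 4]
i=3: nums[3] = (-2)-1 = -3 → [2, 2, -2, -3, 4, 5, 0, 4]
i=4: nums[4] = (-3)-4 = -7 → [2, 2, -2, -3, -7, 5, 0, 4]
i=5: nums[5] = (-7)-5 = -12 → [2, 2, -2, -3, -7, -12, 0, 4]
i=6: nums[6] = (-12)-0 = -12 → [2, 2, -2, -3, -7, -12, -12, 4]
i=7: nums[7] = (-12)-4 = -16 → [2, 2, -2, -3, -7, -12, -12, -16]

-16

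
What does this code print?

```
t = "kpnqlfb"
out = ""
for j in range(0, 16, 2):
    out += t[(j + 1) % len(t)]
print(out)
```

pqfknlbp

j=0: add t[1]='p' → 'p'
j=2: add t[3]='q' → 'pq'
j=4: add t[5]='f' → 'pqf'
j=6: add t[0]='k' → 'pqfk'
j=8: add t[2]='n' → 'pqfkn'
j=10: add t[4]='l' → 'pqfknl'
j=12: add t[6]='b' → 'pqfknlb'
j=14: add t[1]='p' → 'pqfknlbp'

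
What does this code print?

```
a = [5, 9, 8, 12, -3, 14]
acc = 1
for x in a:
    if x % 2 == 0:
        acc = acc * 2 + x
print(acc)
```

x=5: not even
x=9: not even
x=8: even, acc = 1*2+8 = 10
x=12: even, acc = 10*2+12 = 32
x=-3: not even
x=14: even, acc = 32*2+14 = 78

78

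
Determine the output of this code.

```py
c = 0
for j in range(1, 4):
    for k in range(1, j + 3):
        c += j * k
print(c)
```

j=1,k=1: c = 0+1 = 1
j=1,k=2: c = 1+2 = 3
j=1,k=3: c = 3+3 = 6
j=2,k=1: c = 6+2 = 8
j=2,k=2: c = 8+4 = 12
j=2,k=3: c = 12+6 = 18
j=2,k=4: c = 18+8 = 26
j=3,k=1: c = 26+3 = 29
j=3,k=2: c = 29+6 = 35
j=3,k=3: c = 35+9 = 44
j=3,k=4: c = 44+12 = 56
j=3,k=5: c = 56+15 = 71

71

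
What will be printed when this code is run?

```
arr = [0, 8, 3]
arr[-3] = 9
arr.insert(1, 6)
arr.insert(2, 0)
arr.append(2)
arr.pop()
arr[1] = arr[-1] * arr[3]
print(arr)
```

[9, 24, 0, 8, 3]

arr[-3] = 9 → [9, 8, 3]
insert 6 at 1 → [9, 6, 8, 3]
insert 0 at 2 → [9, 6, 0, 8, 3]
append 2 → [9, 6, 0, 8, 3, 2]
pop() removes 2 → [9, 6, 0, 8, 3]
arr[1] = arr[-1]*arr[3] = 3*8 = 24 → [9, 24, 0, 8, 3]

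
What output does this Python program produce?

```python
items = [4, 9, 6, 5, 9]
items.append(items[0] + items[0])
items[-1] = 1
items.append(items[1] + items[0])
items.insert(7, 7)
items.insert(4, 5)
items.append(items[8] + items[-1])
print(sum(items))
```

append items[0]+items[0] = 4+4 = 8 → [4, 9, 6, 5, 9, 8]
items[-1] = 1 → [4, 9, 6, 5, 9, 1]
append items[1]+items[0] = 9+4 = 13 → [4, 9, 6, 5, 9, 1, 13]
insert 7 at 7 → [4, 9, 6, 5, 9, 1, 13, 7]
insert 5 at 4 → [4, 9, 6, 5, 5, 9, 1, 13, 7]
append items[8]+items[-1] = 7+7 = 14 → [4, 9, 6, 5, 5, 9, 1, 13, 7, 14]
sum = 73

73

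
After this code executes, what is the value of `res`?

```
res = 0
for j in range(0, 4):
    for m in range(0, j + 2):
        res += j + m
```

46

j=0,m=0: res = 0+0 = 0
j=0,m=1: res = 0+1 = 1
j=1,m=0: res = 1+1 = 2
j=1,m=1: res = 2+2 = 4
j=1,m=2: res = 4+3 = 7
j=2,m=0: res = 7+2 = 9
j=2,m=1: res = 9+3 = 12
j=2,m=2: res = 12+4 = 16
j=2,m=3: res = 16+5 = 21
j=3,m=0: res = 21+3 = 24
j=3,m=1: res = 24+4 = 28
j=3,m=2: res = 28+5 = 33
j=3,m=3: res = 33+6 = 39
j=3,m=4: res = 39+7 = 46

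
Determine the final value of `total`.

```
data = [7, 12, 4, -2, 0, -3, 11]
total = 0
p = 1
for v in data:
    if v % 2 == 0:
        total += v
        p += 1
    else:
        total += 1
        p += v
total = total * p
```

340

v=7: not even, total = 0+1 = 1; p=8
v=12: even, total = 1+12 = 13; p=9
v=4: even, total = 13+4 = 17; p=10
v=-2: even, total = 17+(-2) = 15; p=11
v=0: even, total = 15+0 = 15; p=12
v=-3: not even, total = 15+1 = 16; p=9
v=11: not even, total = 16+1 = 17; p=20
total*p = 17*20 = 340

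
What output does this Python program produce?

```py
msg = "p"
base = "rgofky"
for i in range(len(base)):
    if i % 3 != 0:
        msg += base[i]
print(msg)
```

i=0: skip
i=1: add 'g' → 'pg'
i=2: add 'o' → 'pgo'
i=3: skip
i=4: add 'k' → 'pgok'
i=5: add 'y' → 'pgoky'

pgoky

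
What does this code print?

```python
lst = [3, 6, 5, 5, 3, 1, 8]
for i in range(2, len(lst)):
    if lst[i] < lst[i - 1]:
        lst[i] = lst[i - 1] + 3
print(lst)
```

[3, 6, 9, 12, 15, 18, 21]

i=2: 5<6, lst[2] = 6+3 = 9 → [3, 6, 9, 5, 3, 1, 8]
i=3: 5<9, lst[3] = 9+3 = 12 → [3, 6, 9, 12, 3, 1, 8]
i=4: 3<12, lst[4] = 12+3 = 15 → [3, 6, 9, 12, 15, 1, 8]
i=5: 1<15, lst[5] = 15+3 = 18 → [3, 6, 9, 12, 15, 18, 8]
i=6: 8<18, lst[6] = 18+3 = 21 → [3, 6, 9, 12, 15, 18, 21]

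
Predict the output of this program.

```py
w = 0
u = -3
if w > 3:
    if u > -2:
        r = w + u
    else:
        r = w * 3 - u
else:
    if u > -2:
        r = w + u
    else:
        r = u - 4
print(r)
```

w=0, u=-3
w > 3 is False; u > -2 is False
→ r = u - 4 = -7

-7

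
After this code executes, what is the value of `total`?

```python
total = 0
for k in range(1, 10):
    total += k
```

45

k=1: total = 0+1 = 1
k=2: total = 1+2 = 3
k=3: total = 3+3 = 6
k=4: total = 6+4 = 10
k=5: total = 10+5 = 15
k=6: total = 15+6 = 21
k=7: total = 21+7 = 28
k=8: total = 28+8 = 36
k=9: total = 36+9 = 45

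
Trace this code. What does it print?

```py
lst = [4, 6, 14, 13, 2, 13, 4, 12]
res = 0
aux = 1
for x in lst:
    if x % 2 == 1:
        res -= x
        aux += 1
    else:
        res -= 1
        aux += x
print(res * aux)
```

x=4: not odd, res = 0-1 = -1; aux=5
x=6: not odd, res = (-1)-1 = -2; aux=11
x=14: not odd, res = (-2)-1 = -3; aux=25
x=13: odd, res = (-3)-13 = -16; aux=26
x=2: not odd, res = (-16)-1 = -17; aux=28
x=13: odd, res = (-17)-13 = -30; aux=29
x=4: not odd, res = (-30)-1 = -31; aux=33
x=12: not odd, res = (-31)-1 = -32; aux=45
res*aux = (-32)*45 = -1440

-1440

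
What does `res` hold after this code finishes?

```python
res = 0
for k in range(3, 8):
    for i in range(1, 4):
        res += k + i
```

k=3,i=1: res = 0+4 = 4
k=3,i=2: res = 4+5 = 9
k=3,i=3: res = 9+6 = 15
k=4,i=1: res = 15+5 = 20
k=4,i=2: res = 20+6 = 26
k=4,i=3: res = 26+7 = 33
k=5,i=1: res = 33+6 = 39
k=5,i=2: res = 39+7 = 46
k=5,i=3: res = 46+8 = 54
k=6,i=1: res = 54+7 = 61
k=6,i=2: res = 61+8 = 69
k=6,i=3: res = 69+9 = 78
k=7,i=1: res = 78+8 = 86
k=7,i=2: res = 86+9 = 95
k=7,i=3: res = 95+10 = 105

105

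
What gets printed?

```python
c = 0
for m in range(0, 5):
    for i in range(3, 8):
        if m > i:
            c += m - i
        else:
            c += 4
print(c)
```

97

m=0,i=3: not 0>3, c = 0+4 = 4
m=0,i=4: not 0>4, c = 4+4 = 8
m=0,i=5: not 0>5, c = 8+4 = 12
m=0,i=6: not 0>6, c = 12+4 = 16
m=0,i=7: not 0>7, c = 16+4 = 20
m=1,i=3: not 1>3, c = 20+4 = 24
m=1,i=4: not 1>4, c = 24+4 = 28
m=1,i=5: not 1>5, c = 28+4 = 32
m=1,i=6: not 1>6, c = 32+4 = 36
m=1,i=7: not 1>7, c = 36+4 = 40
m=2,i=3: not 2>3, c = 40+4 = 44
m=2,i=4: not 2>4, c = 44+4 = 48
m=2,i=5: not 2>5, c = 48+4 = 52
m=2,i=6: not 2>6, c = 52+4 = 56
m=2,i=7: not 2>7, c = 56+4 = 60
m=3,i=3: not 3>3, c = 60+4 = 64
m=3,i=4: not 3>4, c = 64+4 = 68
m=3,i=5: not 3>5, c = 68+4 = 72
m=3,i=6: not 3>6, c = 72+4 = 76
m=3,i=7: not 3>7, c = 76+4 = 80
m=4,i=3: 4>3, c = 80+1 = 81
m=4,i=4: not 4>4, c = 81+4 = 85
m=4,i=5: not 4>5, c = 85+4 = 89
m=4,i=6: not 4>6, c = 89+4 = 93
m=4,i=7: not 4>7, c = 93+4 = 97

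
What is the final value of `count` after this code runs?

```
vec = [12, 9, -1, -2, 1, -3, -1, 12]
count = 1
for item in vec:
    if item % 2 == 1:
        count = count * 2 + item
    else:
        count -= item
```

item=12: not odd, count = 1-12 = -11
item=9: odd, count = (-11)*2+9 = -13
item=-1: odd, count = (-13)*2+(-1) = -27
item=-2: not odd, count = (-27)-(-2) = -25
item=1: odd, count = (-25)*2+1 = -49
item=-3: odd, count = (-49)*2+(-3) = -101
item=-1: odd, count = (-101)*2+(-1) = -203
item=12: not odd, count = (-203)-12 = -215

-215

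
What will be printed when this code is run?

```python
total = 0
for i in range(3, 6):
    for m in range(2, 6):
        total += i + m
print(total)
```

90

i=3,m=2: total = 0+5 = 5
i=3,m=3: total = 5+6 = 11
i=3,m=4: total = 11+7 = 18
i=3,m=5: total = 18+8 = 26
i=4,m=2: total = 26+6 = 32
i=4,m=3: total = 32+7 = 39
i=4,m=4: total = 39+8 = 47
i=4,m=5: total = 47+9 = 56
i=5,m=2: total = 56+7 = 63
i=5,m=3: total = 63+8 = 71
i=5,m=4: total = 71+9 = 80
i=5,m=5: total = 80+10 = 90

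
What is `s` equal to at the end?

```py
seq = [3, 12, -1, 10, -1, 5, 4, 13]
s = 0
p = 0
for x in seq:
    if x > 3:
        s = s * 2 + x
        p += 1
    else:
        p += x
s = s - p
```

x=3: not >3; p=3
x=12: >3, s = 0*2+12 = 12; p=4
x=-1: not >3; p=3
x=10: >3, s = 12*2+10 = 34; p=4
x=-1: not >3; p=3
x=5: >3, s = 34*2+5 = 73; p=4
x=4: >3, s = 73*2+4 = 150; p=5
x=13: >3, s = 150*2+13 = 313; p=6
s-p = 313-6 = 307

307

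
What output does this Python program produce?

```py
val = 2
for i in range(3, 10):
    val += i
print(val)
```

i=3: val = 2+3 = 5
i=4: val = 5+4 = 9
i=5: val = 9+5 = 14
i=6: val = 14+6 = 20
i=7: val = 20+7 = 27
i=8: val = 27+8 = 35
i=9: val = 35+9 = 44

44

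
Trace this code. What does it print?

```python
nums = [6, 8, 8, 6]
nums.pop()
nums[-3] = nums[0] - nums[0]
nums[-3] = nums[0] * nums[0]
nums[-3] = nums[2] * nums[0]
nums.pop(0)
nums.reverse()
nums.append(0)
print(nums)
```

[8, 8, 0]

pop() removes 6 → [6, 8, 8]
nums[-3] = nums[0]-nums[0] = 6-6 = 0 → [0, 8, 8]
nums[-3] = nums[0]*nums[0] = 0*0 = 0 → [0, 8, 8]
nums[-3] = nums[2]*nums[0] = 8*0 = 0 → [0, 8, 8]
pop(0) removes 0 → [8, 8]
reverse → [8, 8]
append 0 → [8, 8, 0]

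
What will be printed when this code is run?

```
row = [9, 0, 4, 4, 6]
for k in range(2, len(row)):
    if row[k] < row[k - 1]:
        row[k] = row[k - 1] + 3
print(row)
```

k=2: 4>=0, unchanged → [9, 0, 4, 4, 6]
k=3: 4>=4, unchanged → [9, 0, 4, 4, 6]
k=4: 6>=4, unchanged → [9, 0, 4, 4, 6]

[9, 0, 4, 4, 6]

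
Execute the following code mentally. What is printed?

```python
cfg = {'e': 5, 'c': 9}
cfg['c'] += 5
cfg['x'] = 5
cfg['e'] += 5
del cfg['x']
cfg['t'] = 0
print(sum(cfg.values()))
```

24

cfg['c'] = 9+5 = 14 → {'e': 5, 'c': 14}
cfg['x'] = 5 → {'e': 5, 'c': 14, 'x': 5}
cfg['e'] = 5+5 = 10 → {'e': 10, 'c': 14, 'x': 5}
del 'x' → {'e': 10, 'c': 14}
cfg['t'] = 0 → {'e': 10, 'c': 14, 't': 0}
sum of values = 24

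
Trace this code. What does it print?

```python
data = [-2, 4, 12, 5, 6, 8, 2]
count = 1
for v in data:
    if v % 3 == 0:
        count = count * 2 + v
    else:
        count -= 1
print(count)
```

v=-2: not %3==0, count = 1-1 = 0
v=4: not %3==0, count = 0-1 = -1
v=12: %3==0, count = (-1)*2+12 = 10
v=5: not %3==0, count = 10-1 = 9
v=6: %3==0, count = 9*2+6 = 24
v=8: not %3==0, count = 24-1 = 23
v=2: not %3==0, count = 23-1 = 22

22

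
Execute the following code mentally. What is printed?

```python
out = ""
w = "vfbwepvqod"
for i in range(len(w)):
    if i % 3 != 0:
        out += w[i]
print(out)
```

fbepqo

i=0: skip
i=1: add 'f' → 'f'
i=2: add 'b' → 'fb'
i=3: skip
i=4: add 'e' → 'fbe'
i=5: add 'p' → 'fbep'
i=6: skip
i=7: add 'q' → 'fbepq'
i=8: add 'o' → 'fbepqo'
i=9: skip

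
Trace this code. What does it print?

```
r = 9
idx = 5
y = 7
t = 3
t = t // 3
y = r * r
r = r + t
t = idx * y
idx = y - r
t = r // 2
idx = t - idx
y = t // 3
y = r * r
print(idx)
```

t = 3//3 = 1
y = 9*9 = 81
r = 9+1 = 10
t = 5*81 = 405
idx = 81-10 = 71
t = 10//2 = 5
idx = 5-71 = -66
y = 5//3 = 1
y = 10*10 = 100

-66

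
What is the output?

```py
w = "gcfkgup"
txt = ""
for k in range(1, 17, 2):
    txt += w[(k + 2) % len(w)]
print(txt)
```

kugfgpck

k=1: add w[3]='k' → 'k'
k=3: add w[5]='u' → 'ku'
k=5: add w[0]='g' → 'kug'
k=7: add w[2]='f' → 'kugf'
k=9: add w[4]='g' → 'kugfg'
k=11: add w[6]='p' → 'kugfgp'
k=13: add w[1]='c' → 'kugfgpc'
k=15: add w[3]='k' → 'kugfgpck'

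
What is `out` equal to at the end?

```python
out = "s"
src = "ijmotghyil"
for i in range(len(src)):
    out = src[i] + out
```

i=0: prepend 'i' → 'is'
i=1: prepend 'j' → 'jis'
i=2: prepend 'm' → 'mjis'
i=3: prepend 'o' → 'omjis'
i=4: prepend 't' → 'tomjis'
i=5: prepend 'g' → 'gtomjis'
i=6: prepend 'h' → 'hgtomjis'
i=7: prepend 'y' → 'yhgtomjis'
i=8: prepend 'i' → 'iyhgtomjis'
i=9: prepend 'l' → 'liyhgtomjis'

'liyhgtomjis'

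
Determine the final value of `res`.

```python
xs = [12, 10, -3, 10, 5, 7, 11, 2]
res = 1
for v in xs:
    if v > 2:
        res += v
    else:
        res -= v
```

v=12: >2, res = 1+12 = 13
v=10: >2, res = 13+10 = 23
v=-3: not >2, res = 23-(-3) = 26
v=10: >2, res = 26+10 = 36
v=5: >2, res = 36+5 = 41
v=7: >2, res = 41+7 = 48
v=11: >2, res = 48+11 = 59
v=2: not >2, res = 59-2 = 57

57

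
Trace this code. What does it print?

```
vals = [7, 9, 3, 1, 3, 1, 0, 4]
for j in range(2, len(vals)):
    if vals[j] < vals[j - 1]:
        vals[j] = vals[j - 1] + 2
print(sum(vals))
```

j=2: 3<9, vals[2] = 9+2 = 11 → [7, 9, 11, 1, 3, 1, 0, 4]
j=3: 1<11, vals[3] = 11+2 = 13 → [7, 9, 11, 13, 3, 1, 0, 4]
j=4: 3<13, vals[4] = 13+2 = 15 → [7, 9, 11, 13, 15, 1, 0, 4]
j=5: 1<15, vals[5] = 15+2 = 17 → [7, 9, 11, 13, 15, 17, 0, 4]
j=6: 0<17, vals[6] = 17+2 = 19 → [7, 9, 11, 13, 15, 17, 19, 4]
j=7: 4<19, vals[7] = 19+2 = 21 → [7, 9, 11, 13, 15, 17, 19, 21]
sum = 112

112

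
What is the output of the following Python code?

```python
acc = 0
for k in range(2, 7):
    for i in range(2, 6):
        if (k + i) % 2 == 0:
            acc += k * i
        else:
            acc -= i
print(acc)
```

k=2,i=2: even sum, acc = 0+4 = 4
k=2,i=3: odd sum, acc = 4-3 = 1
k=2,i=4: even sum, acc = 1+8 = 9
k=2,i=5: odd sum, acc = 9-5 = 4
k=3,i=2: odd sum, acc = 4-2 = 2
k=3,i=3: even sum, acc = 2+9 = 11
k=3,i=4: odd sum, acc = 11-4 = 7
k=3,i=5: even sum, acc = 7+15 = 22
k=4,i=2: even sum, acc = 22+8 = 30
k=4,i=3: odd sum, acc = 30-3 = 27
k=4,i=4: even sum, acc = 27+16 = 43
k=4,i=5: odd sum, acc = 43-5 = 38
k=5,i=2: odd sum, acc = 38-2 = 36
k=5,i=3: even sum, acc = 36+15 = 51
k=5,i=4: odd sum, acc = 51-4 = 47
k=5,i=5: even sum, acc = 47+25 = 72
k=6,i=2: even sum, acc = 72+12 = 84
k=6,i=3: odd sum, acc = 84-3 = 81
k=6,i=4: even sum, acc = 81+24 = 105
k=6,i=5: odd sum, acc = 105-5 = 100

100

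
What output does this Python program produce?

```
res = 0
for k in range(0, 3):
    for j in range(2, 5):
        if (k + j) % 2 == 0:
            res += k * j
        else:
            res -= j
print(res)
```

3

k=0,j=2: even sum, res = 0+0 = 0
k=0,j=3: odd sum, res = 0-3 = -3
k=0,j=4: even sum, res = (-3)+0 = -3
k=1,j=2: odd sum, res = (-3)-2 = -5
k=1,j=3: even sum, res = (-5)+3 = -2
k=1,j=4: odd sum, res = (-2)-4 = -6
k=2,j=2: even sum, res = (-6)+4 = -2
k=2,j=3: odd sum, res = (-2)-3 = -5
k=2,j=4: even sum, res = (-5)+8 = 3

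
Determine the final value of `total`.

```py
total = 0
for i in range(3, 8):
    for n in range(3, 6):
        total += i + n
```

i=3,n=3: total = 0+6 = 6
i=3,n=4: total = 6+7 = 13
i=3,n=5: total = 13+8 = 21
i=4,n=3: total = 21+7 = 28
i=4,n=4: total = 28+8 = 36
i=4,n=5: total = 36+9 = 45
i=5,n=3: total = 45+8 = 53
i=5,n=4: total = 53+9 = 62
i=5,n=5: total = 62+10 = 72
i=6,n=3: total = 72+9 = 81
i=6,n=4: total = 81+10 = 91
i=6,n=5: total = 91+11 = 102
i=7,n=3: total = 102+10 = 112
i=7,n=4: total = 112+11 = 123
i=7,n=5: total = 123+12 = 135

135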